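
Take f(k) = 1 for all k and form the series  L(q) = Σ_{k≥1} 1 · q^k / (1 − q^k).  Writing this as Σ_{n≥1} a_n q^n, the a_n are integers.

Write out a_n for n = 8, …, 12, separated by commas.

d|8:{8,4,2,1}  Σf=1+1+1+1=4
d|9:{9,3,1}  Σf=1+1+1=3
q^10  k|10↦f(k): 1:1 2:1 5:1 10:1  a_10=4
[q^11] f(1)=1,f(11)=1 ⇒ 2
q^12  k|12↦f(k): 12:1 6:1 4:1 3:1 2:1 1:1  a_12=6

4, 3, 4, 2, 6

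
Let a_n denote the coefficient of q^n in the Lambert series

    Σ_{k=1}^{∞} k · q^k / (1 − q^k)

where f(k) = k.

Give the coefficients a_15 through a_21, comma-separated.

24, 31, 18, 39, 20, 42, 32

d|15:{1,3,5,15}  Σf=1+3+5+15=24
n=16: 16·1 8·2 4·4 2·8 1·16  f→[16+8+4+2+1]=31
d|17:{1,17}  Σf=1+17=18
[q^18] f(18)=18,f(9)=9,f(6)=6,f(3)=3,f(2)=2,f(1)=1 ⇒ 39
q^19  k|19↦f(k): 19:19 1:1  a_19=20
q^20  k|20↦f(k): 1:1 2:2 4:4 5:5 10:10 20:20  a_20=42
n=21: 1·21 3·7 7·3 21·1  f→[1+3+7+21]=32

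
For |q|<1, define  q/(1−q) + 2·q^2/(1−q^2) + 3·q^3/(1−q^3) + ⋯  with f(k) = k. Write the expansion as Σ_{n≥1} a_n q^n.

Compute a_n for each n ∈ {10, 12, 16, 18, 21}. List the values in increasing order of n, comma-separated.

n=10: 1·10 2·5 5·2 10·1  f→[1+2+5+10]=18
[q^12] f(1)=1,f(2)=2,f(3)=3,f(4)=4,f(6)=6,f(12)=12 ⇒ 28
n=16: 16·1 8·2 4·4 2·8 1·16  f→[16+8+4+2+1]=31
[q^18] f(1)=1,f(2)=2,f(3)=3,f(6)=6,f(9)=9,f(18)=18 ⇒ 39
q^21  k|21↦f(k): 1:1 3:3 7:7 21:21  a_21=32

18, 28, 31, 39, 32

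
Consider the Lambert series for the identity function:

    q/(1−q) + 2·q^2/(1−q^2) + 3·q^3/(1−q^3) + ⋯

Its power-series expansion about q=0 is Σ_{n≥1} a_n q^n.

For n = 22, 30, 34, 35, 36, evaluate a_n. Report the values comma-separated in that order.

q^22  k|22↦f(k): 1:1 2:2 11:11 22:22  a_22=36
n=30: 30·1 15·2 10·3 6·5 5·6 3·10 2·15 1·30  f→[30+15+10+6+5+3+2+1]=72
q^34  k|34↦f(k): 1:1 2:2 17:17 34:34  a_34=54
d|35:{1,5,7,35}  Σf=1+5+7+35=48
[q^36] f(36)=36,f(18)=18,f(12)=12,f(9)=9,f(6)=6,f(4)=4,f(3)=3,f(2)=2,f(1)=1 ⇒ 91

36, 72, 54, 48, 91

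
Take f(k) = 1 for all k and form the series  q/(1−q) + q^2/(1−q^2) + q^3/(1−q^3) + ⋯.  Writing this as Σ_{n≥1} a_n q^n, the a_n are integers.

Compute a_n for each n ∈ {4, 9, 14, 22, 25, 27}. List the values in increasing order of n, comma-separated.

3, 3, 4, 4, 3, 4

q^4  k|4↦f(k): 1:1 2:1 4:1  a_4=3
[q^9] f(9)=1,f(3)=1,f(1)=1 ⇒ 3
[q^14] f(1)=1,f(2)=1,f(7)=1,f(14)=1 ⇒ 4
d|22:{22,11,2,1}  Σf=1+1+1+1=4
d|25:{25,5,1}  Σf=1+1+1=3
q^27  k|27↦f(k): 1:1 3:1 9:1 27:1  a_27=4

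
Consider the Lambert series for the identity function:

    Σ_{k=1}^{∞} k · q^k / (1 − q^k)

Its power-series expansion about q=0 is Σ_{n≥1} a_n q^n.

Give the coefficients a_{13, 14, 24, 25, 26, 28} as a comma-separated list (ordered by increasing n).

n=13: 13·1 1·13  f→[13+1]=14
q^14  k|14↦f(k): 1:1 2:2 7:7 14:14  a_14=24
d|24:{1,2,3,4,6,8,12,24}  Σf=1+2+3+4+6+8+12+24=60
q^25  k|25↦f(k): 1:1 5:5 25:25  a_25=31
n=26: 1·26 2·13 13·2 26·1  f→[1+2+13+26]=42
q^28  k|28↦f(k): 1:1 2:2 4:4 7:7 14:14 28:28  a_28=56

14, 24, 60, 31, 42, 56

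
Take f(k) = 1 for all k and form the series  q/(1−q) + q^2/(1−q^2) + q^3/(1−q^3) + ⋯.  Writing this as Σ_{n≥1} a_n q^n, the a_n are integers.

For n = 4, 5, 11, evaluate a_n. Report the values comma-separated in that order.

3, 2, 2

d|4:{1,2,4}  Σf=1+1+1=3
q^5  k|5↦f(k): 5:1 1:1  a_5=2
n=11: 11·1 1·11  f→[1+1]=2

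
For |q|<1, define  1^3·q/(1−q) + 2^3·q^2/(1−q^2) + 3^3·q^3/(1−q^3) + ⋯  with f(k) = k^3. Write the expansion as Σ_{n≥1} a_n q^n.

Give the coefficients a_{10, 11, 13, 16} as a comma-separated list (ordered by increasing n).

1134, 1332, 2198, 4681

[q^10] f(1)=1,f(2)=8,f(5)=125,f(10)=1000 ⇒ 1134
n=11: 1·11 11·1  f→[1+1331]=1332
q^13  k|13↦f(k): 1:1 13:2197  a_13=2198
n=16: 16·1 8·2 4·4 2·8 1·16  f→[4096+512+64+8+1]=4681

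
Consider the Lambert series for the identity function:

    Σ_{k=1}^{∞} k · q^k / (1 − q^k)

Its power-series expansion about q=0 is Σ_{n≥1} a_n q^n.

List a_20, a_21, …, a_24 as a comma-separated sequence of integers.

42, 32, 36, 24, 60

n=20: 20·1 10·2 5·4 4·5 2·10 1·20  f→[20+10+5+4+2+1]=42
n=21: 1·21 3·7 7·3 21·1  f→[1+3+7+21]=32
q^22  k|22↦f(k): 22:22 11:11 2:2 1:1  a_22=36
d|23:{1,23}  Σf=1+23=24
n=24: 1·24 2·12 3·8 4·6 6·4 8·3 12·2 24·1  f→[1+2+3+4+6+8+12+24]=60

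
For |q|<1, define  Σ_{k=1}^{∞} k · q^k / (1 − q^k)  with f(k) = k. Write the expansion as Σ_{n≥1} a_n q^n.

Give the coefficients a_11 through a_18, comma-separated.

q^11  k|11↦f(k): 1:1 11:11  a_11=12
n=12: 12·1 6·2 4·3 3·4 2·6 1·12  f→[12+6+4+3+2+1]=28
q^13  k|13↦f(k): 13:13 1:1  a_13=14
[q^14] f(1)=1,f(2)=2,f(7)=7,f(14)=14 ⇒ 24
q^15  k|15↦f(k): 15:15 5:5 3:3 1:1  a_15=24
n=16: 16·1 8·2 4·4 2·8 1·16  f→[16+8+4+2+1]=31
q^17  k|17↦f(k): 17:17 1:1  a_17=18
[q^18] f(1)=1,f(2)=2,f(3)=3,f(6)=6,f(9)=9,f(18)=18 ⇒ 39

12, 28, 14, 24, 24, 31, 18, 39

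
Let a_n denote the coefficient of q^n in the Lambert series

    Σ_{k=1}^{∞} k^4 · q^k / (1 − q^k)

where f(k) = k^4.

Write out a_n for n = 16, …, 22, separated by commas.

d|16:{1,2,4,8,16}  Σf=1+16+256+4096+65536=69905
n=17: 17·1 1·17  f→[83521+1]=83522
[q^18] f(18)=104976,f(9)=6561,f(6)=1296,f(3)=81,f(2)=16,f(1)=1 ⇒ 112931
n=19: 19·1 1·19  f→[130321+1]=130322
d|20:{1,2,4,5,10,20}  Σf=1+16+256+625+10000+160000=170898
q^21  k|21↦f(k): 1:1 3:81 7:2401 21:194481  a_21=196964
[q^22] f(22)=234256,f(11)=14641,f(2)=16,f(1)=1 ⇒ 248914

69905, 83522, 112931, 130322, 170898, 196964, 248914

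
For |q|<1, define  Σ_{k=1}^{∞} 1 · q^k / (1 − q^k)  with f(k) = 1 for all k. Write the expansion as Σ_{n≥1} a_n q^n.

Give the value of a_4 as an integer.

a_4 = 3

n=4: 4·1 2·2 1·4  f→[1+1+1]=3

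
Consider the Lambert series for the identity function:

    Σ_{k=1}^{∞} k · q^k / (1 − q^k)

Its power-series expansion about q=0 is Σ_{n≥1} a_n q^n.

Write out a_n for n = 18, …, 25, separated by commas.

39, 20, 42, 32, 36, 24, 60, 31

n=18: 18·1 9·2 6·3 3·6 2·9 1·18  f→[18+9+6+3+2+1]=39
n=19: 19·1 1·19  f→[19+1]=20
d|20:{20,10,5,4,2,1}  Σf=20+10+5+4+2+1=42
q^21  k|21↦f(k): 1:1 3:3 7:7 21:21  a_21=32
n=22: 1·22 2·11 11·2 22·1  f→[1+2+11+22]=36
q^23  k|23↦f(k): 1:1 23:23  a_23=24
d|24:{24,12,8,6,4,3,2,1}  Σf=24+12+8+6+4+3+2+1=60
n=25: 25·1 5·5 1·25  f→[25+5+1]=31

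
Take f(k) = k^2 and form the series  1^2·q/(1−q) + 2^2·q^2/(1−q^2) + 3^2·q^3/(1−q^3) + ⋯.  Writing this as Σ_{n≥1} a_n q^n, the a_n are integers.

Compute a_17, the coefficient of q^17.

[q^17] f(17)=289,f(1)=1 ⇒ 290

a_17 = 290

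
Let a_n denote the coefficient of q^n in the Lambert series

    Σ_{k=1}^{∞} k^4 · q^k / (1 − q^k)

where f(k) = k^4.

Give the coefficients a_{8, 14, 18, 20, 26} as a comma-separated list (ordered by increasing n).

4369, 40834, 112931, 170898, 485554

[q^8] f(1)=1,f(2)=16,f(4)=256,f(8)=4096 ⇒ 4369
[q^14] f(1)=1,f(2)=16,f(7)=2401,f(14)=38416 ⇒ 40834
d|18:{18,9,6,3,2,1}  Σf=104976+6561+1296+81+16+1=112931
n=20: 20·1 10·2 5·4 4·5 2·10 1·20  f→[160000+10000+625+256+16+1]=170898
n=26: 26·1 13·2 2·13 1·26  f→[456976+28561+16+1]=485554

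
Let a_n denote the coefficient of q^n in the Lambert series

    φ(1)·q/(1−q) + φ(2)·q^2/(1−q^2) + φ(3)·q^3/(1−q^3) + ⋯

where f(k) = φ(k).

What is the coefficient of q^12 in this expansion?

d|12:{1,2,3,4,6,12}  Σφ=1+1+2+2+2+4=12

a_12 = 12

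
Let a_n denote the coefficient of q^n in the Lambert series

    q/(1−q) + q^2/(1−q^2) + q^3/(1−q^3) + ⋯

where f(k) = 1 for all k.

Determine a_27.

d|27:{1,3,9,27}  Σf=1+1+1+1=4

a_27 = 4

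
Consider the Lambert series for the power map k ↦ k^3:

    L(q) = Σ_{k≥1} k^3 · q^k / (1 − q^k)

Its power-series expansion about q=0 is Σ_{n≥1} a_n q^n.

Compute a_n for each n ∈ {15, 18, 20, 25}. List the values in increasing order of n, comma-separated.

d|15:{15,5,3,1}  Σf=3375+125+27+1=3528
[q^18] f(1)=1,f(2)=8,f(3)=27,f(6)=216,f(9)=729,f(18)=5832 ⇒ 6813
q^20  k|20↦f(k): 20:8000 10:1000 5:125 4:64 2:8 1:1  a_20=9198
q^25  k|25↦f(k): 25:15625 5:125 1:1  a_25=15751

3528, 6813, 9198, 15751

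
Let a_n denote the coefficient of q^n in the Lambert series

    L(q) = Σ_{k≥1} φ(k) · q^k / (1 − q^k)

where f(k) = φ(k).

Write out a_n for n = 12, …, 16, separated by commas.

n=12: 1·12 2·6 3·4 4·3 6·2 12·1  φ→[1+1+2+2+2+4]=12
[q^13] φ(1)=1,φ(13)=12 ⇒ 13
q^14  k|14↦φ(k): 14:6 7:6 2:1 1:1  a_14=14
[q^15] φ(15)=8,φ(5)=4,φ(3)=2,φ(1)=1 ⇒ 15
q^16  k|16↦φ(k): 1:1 2:1 4:2 8:4 16:8  a_16=16

12, 13, 14, 15, 16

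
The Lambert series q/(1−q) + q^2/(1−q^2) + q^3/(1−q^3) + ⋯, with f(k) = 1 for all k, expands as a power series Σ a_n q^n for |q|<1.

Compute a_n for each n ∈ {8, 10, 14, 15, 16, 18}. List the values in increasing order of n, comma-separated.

d|8:{1,2,4,8}  Σf=1+1+1+1=4
n=10: 1·10 2·5 5·2 10·1  f→[1+1+1+1]=4
q^14  k|14↦f(k): 14:1 7:1 2:1 1:1  a_14=4
d|15:{15,5,3,1}  Σf=1+1+1+1=4
q^16  k|16↦f(k): 16:1 8:1 4:1 2:1 1:1  a_16=5
d|18:{18,9,6,3,2,1}  Σf=1+1+1+1+1+1=6

4, 4, 4, 4, 5, 6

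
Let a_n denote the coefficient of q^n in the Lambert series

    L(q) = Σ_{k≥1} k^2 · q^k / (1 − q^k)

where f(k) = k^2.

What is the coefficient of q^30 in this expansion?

a_30 = 1300

d|30:{30,15,10,6,5,3,2,1}  Σf=900+225+100+36+25+9+4+1=1300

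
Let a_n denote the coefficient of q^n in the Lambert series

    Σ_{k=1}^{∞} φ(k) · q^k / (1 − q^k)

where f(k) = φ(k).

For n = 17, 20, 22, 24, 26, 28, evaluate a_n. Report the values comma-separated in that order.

q^17  k|17↦φ(k): 1:1 17:16  a_17=17
n=20: 20·1 10·2 5·4 4·5 2·10 1·20  φ→[8+4+4+2+1+1]=20
q^22  k|22↦φ(k): 22:10 11:10 2:1 1:1  a_22=22
q^24  k|24↦φ(k): 1:1 2:1 3:2 4:2 6:2 8:4 12:4 24:8  a_24=24
n=26: 1·26 2·13 13·2 26·1  φ→[1+1+12+12]=26
n=28: 1·28 2·14 4·7 7·4 14·2 28·1  φ→[1+1+2+6+6+12]=28

17, 20, 22, 24, 26, 28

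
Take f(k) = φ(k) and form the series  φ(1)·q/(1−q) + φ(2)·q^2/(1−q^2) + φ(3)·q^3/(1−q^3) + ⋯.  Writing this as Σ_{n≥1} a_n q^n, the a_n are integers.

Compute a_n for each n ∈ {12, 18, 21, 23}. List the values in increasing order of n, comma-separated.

n=12: 1·12 2·6 3·4 4·3 6·2 12·1  φ→[1+1+2+2+2+4]=12
q^18  k|18↦φ(k): 18:6 9:6 6:2 3:2 2:1 1:1  a_18=18
n=21: 1·21 3·7 7·3 21·1  φ→[1+2+6+12]=21
[q^23] φ(23)=22,φ(1)=1 ⇒ 23

12, 18, 21, 23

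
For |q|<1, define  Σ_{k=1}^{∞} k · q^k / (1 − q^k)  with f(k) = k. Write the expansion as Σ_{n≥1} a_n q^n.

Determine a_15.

[q^15] f(15)=15,f(5)=5,f(3)=3,f(1)=1 ⇒ 24

a_15 = 24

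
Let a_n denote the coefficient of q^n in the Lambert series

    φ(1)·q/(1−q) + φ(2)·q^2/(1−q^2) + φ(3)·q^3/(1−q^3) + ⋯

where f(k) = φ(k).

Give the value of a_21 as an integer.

n=21: 1·21 3·7 7·3 21·1  φ→[1+2+6+12]=21

a_21 = 21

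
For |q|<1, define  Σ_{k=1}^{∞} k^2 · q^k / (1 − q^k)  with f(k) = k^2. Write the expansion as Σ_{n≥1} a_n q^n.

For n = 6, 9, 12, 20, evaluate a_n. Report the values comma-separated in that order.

d|6:{6,3,2,1}  Σf=36+9+4+1=50
[q^9] f(9)=81,f(3)=9,f(1)=1 ⇒ 91
[q^12] f(12)=144,f(6)=36,f(4)=16,f(3)=9,f(2)=4,f(1)=1 ⇒ 210
q^20  k|20↦f(k): 1:1 2:4 4:16 5:25 10:100 20:400  a_20=546

50, 91, 210, 546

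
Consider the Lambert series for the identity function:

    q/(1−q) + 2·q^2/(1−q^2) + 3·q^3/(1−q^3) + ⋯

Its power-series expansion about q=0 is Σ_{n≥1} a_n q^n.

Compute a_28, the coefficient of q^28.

a_28 = 56

[q^28] f(1)=1,f(2)=2,f(4)=4,f(7)=7,f(14)=14,f(28)=28 ⇒ 56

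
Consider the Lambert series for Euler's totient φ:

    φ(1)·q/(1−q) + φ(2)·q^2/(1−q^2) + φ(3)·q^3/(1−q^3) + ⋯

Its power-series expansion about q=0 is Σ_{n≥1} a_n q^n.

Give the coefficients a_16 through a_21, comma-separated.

[q^16] φ(16)=8,φ(8)=4,φ(4)=2,φ(2)=1,φ(1)=1 ⇒ 16
[q^17] φ(1)=1,φ(17)=16 ⇒ 17
n=18: 18·1 9·2 6·3 3·6 2·9 1·18  φ→[6+6+2+2+1+1]=18
d|19:{1,19}  Σφ=1+18=19
[q^20] φ(1)=1,φ(2)=1,φ(4)=2,φ(5)=4,φ(10)=4,φ(20)=8 ⇒ 20
d|21:{21,7,3,1}  Σφ=12+6+2+1=21

16, 17, 18, 19, 20, 21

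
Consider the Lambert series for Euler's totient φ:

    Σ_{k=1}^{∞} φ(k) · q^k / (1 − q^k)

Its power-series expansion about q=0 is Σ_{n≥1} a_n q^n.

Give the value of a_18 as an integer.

q^18  k|18↦φ(k): 18:6 9:6 6:2 3:2 2:1 1:1  a_18=18

a_18 = 18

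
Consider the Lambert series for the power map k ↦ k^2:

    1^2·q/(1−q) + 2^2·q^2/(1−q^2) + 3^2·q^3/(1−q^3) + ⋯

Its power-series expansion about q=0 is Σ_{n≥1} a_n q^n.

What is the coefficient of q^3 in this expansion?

[q^3] f(3)=9,f(1)=1 ⇒ 10

a_3 = 10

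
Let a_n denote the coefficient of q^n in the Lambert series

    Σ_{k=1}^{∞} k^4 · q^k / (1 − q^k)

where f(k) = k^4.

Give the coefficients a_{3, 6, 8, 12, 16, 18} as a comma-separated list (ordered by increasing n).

[q^3] f(3)=81,f(1)=1 ⇒ 82
n=6: 6·1 3·2 2·3 1·6  f→[1296+81+16+1]=1394
d|8:{1,2,4,8}  Σf=1+16+256+4096=4369
q^12  k|12↦f(k): 12:20736 6:1296 4:256 3:81 2:16 1:1  a_12=22386
[q^16] f(1)=1,f(2)=16,f(4)=256,f(8)=4096,f(16)=65536 ⇒ 69905
n=18: 18·1 9·2 6·3 3·6 2·9 1·18  f→[104976+6561+1296+81+16+1]=112931

82, 1394, 4369, 22386, 69905, 112931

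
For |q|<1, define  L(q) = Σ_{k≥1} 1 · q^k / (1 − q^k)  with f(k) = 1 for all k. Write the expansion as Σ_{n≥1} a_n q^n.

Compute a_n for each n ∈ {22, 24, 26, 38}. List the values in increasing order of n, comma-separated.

4, 8, 4, 4

[q^22] f(22)=1,f(11)=1,f(2)=1,f(1)=1 ⇒ 4
d|24:{1,2,3,4,6,8,12,24}  Σf=1+1+1+1+1+1+1+1=8
q^26  k|26↦f(k): 1:1 2:1 13:1 26:1  a_26=4
d|38:{1,2,19,38}  Σf=1+1+1+1=4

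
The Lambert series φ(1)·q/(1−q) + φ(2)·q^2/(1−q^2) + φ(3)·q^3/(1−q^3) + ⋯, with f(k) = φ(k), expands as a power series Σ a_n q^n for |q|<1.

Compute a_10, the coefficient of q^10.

d|10:{1,2,5,10}  Σφ=1+1+4+4=10

a_10 = 10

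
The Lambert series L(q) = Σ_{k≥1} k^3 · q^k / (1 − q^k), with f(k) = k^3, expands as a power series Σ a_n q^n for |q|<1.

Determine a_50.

[q^50] f(1)=1,f(2)=8,f(5)=125,f(10)=1000,f(25)=15625,f(50)=125000 ⇒ 141759

a_50 = 141759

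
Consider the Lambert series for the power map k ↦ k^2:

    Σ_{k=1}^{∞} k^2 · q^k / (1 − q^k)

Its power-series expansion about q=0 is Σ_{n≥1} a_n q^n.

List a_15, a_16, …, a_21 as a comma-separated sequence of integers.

260, 341, 290, 455, 362, 546, 500

[q^15] f(15)=225,f(5)=25,f(3)=9,f(1)=1 ⇒ 260
d|16:{16,8,4,2,1}  Σf=256+64+16+4+1=341
d|17:{1,17}  Σf=1+289=290
q^18  k|18↦f(k): 18:324 9:81 6:36 3:9 2:4 1:1  a_18=455
q^19  k|19↦f(k): 1:1 19:361  a_19=362
[q^20] f(1)=1,f(2)=4,f(4)=16,f(5)=25,f(10)=100,f(20)=400 ⇒ 546
[q^21] f(1)=1,f(3)=9,f(7)=49,f(21)=441 ⇒ 500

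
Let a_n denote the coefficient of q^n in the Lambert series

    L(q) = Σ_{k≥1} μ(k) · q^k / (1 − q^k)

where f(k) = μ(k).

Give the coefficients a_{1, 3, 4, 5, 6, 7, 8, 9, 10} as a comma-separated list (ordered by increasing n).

1, 0, 0, 0, 0, 0, 0, 0, 0

q^1  k|1↦μ(k): 1:1  a_1=1
n=3: 3·1 1·3  μ→[(-1)+1]=0
q^4  k|4↦μ(k): 1:1 2:-1 4:0  a_4=0
[q^5] μ(5)=-1,μ(1)=1 ⇒ 0
[q^6] μ(1)=1,μ(2)=-1,μ(3)=-1,μ(6)=1 ⇒ 0
n=7: 1·7 7·1  μ→[1+(-1)]=0
d|8:{8,4,2,1}  Σμ=0+0+(-1)+1=0
q^9  k|9↦μ(k): 1:1 3:-1 9:0  a_9=0
d|10:{1,2,5,10}  Σμ=1+(-1)+(-1)+1=0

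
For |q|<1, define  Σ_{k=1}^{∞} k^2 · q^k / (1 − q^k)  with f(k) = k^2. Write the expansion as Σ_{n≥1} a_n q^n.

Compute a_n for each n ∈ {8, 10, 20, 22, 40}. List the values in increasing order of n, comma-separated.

85, 130, 546, 610, 2210

[q^8] f(8)=64,f(4)=16,f(2)=4,f(1)=1 ⇒ 85
q^10  k|10↦f(k): 10:100 5:25 2:4 1:1  a_10=130
[q^20] f(20)=400,f(10)=100,f(5)=25,f(4)=16,f(2)=4,f(1)=1 ⇒ 546
d|22:{1,2,11,22}  Σf=1+4+121+484=610
d|40:{40,20,10,8,5,4,2,1}  Σf=1600+400+100+64+25+16+4+1=2210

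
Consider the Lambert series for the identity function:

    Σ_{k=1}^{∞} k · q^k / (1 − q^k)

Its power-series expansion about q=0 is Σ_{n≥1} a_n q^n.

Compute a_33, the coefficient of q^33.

a_33 = 48

[q^33] f(33)=33,f(11)=11,f(3)=3,f(1)=1 ⇒ 48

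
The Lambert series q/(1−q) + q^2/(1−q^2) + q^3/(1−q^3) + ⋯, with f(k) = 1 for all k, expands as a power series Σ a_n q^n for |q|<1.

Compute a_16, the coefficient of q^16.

q^16  k|16↦f(k): 16:1 8:1 4:1 2:1 1:1  a_16=5

a_16 = 5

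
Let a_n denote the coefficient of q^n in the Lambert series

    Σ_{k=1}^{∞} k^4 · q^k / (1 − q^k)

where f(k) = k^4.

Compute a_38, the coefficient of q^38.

a_38 = 2215474

[q^38] f(1)=1,f(2)=16,f(19)=130321,f(38)=2085136 ⇒ 2215474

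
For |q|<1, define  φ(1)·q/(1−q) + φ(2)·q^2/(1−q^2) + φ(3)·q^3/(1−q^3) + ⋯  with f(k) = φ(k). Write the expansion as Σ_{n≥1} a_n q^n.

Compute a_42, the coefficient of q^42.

q^42  k|42↦φ(k): 1:1 2:1 3:2 6:2 7:6 14:6 21:12 42:12  a_42=42

a_42 = 42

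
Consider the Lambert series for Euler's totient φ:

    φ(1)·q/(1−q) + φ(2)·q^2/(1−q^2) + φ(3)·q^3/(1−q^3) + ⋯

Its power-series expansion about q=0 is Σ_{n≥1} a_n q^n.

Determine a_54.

d|54:{1,2,3,6,9,18,27,54}  Σφ=1+1+2+2+6+6+18+18=54

a_54 = 54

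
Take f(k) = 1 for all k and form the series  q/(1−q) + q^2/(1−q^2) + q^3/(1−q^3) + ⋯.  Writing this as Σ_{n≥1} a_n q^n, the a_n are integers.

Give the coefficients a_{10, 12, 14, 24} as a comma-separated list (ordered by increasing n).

4, 6, 4, 8

[q^10] f(1)=1,f(2)=1,f(5)=1,f(10)=1 ⇒ 4
n=12: 12·1 6·2 4·3 3·4 2·6 1·12  f→[1+1+1+1+1+1]=6
n=14: 14·1 7·2 2·7 1·14  f→[1+1+1+1]=4
[q^24] f(1)=1,f(2)=1,f(3)=1,f(4)=1,f(6)=1,f(8)=1,f(12)=1,f(24)=1 ⇒ 8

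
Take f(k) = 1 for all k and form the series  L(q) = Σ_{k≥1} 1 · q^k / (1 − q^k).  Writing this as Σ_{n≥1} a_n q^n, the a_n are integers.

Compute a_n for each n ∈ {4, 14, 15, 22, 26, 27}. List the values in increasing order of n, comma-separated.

3, 4, 4, 4, 4, 4

q^4  k|4↦f(k): 4:1 2:1 1:1  a_4=3
d|14:{14,7,2,1}  Σf=1+1+1+1=4
n=15: 1·15 3·5 5·3 15·1  f→[1+1+1+1]=4
q^22  k|22↦f(k): 1:1 2:1 11:1 22:1  a_22=4
d|26:{26,13,2,1}  Σf=1+1+1+1=4
q^27  k|27↦f(k): 27:1 9:1 3:1 1:1  a_27=4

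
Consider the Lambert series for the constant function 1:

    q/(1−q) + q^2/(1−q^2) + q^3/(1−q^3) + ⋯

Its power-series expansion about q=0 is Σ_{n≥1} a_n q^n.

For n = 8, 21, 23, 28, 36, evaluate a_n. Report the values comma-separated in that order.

4, 4, 2, 6, 9

q^8  k|8↦f(k): 1:1 2:1 4:1 8:1  a_8=4
q^21  k|21↦f(k): 21:1 7:1 3:1 1:1  a_21=4
q^23  k|23↦f(k): 1:1 23:1  a_23=2
d|28:{1,2,4,7,14,28}  Σf=1+1+1+1+1+1=6
[q^36] f(36)=1,f(18)=1,f(12)=1,f(9)=1,f(6)=1,f(4)=1,f(3)=1,f(2)=1,f(1)=1 ⇒ 9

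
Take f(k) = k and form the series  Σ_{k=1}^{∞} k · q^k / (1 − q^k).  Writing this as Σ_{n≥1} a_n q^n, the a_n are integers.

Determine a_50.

q^50  k|50↦f(k): 1:1 2:2 5:5 10:10 25:25 50:50  a_50=93

a_50 = 93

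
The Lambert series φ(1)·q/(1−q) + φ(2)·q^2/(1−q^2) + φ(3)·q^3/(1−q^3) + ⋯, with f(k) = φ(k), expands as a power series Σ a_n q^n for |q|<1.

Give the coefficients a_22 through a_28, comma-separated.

[q^22] φ(1)=1,φ(2)=1,φ(11)=10,φ(22)=10 ⇒ 22
d|23:{23,1}  Σφ=22+1=23
q^24  k|24↦φ(k): 24:8 12:4 8:4 6:2 4:2 3:2 2:1 1:1  a_24=24
n=25: 1·25 5·5 25·1  φ→[1+4+20]=25
n=26: 1·26 2·13 13·2 26·1  φ→[1+1+12+12]=26
n=27: 1·27 3·9 9·3 27·1  φ→[1+2+6+18]=27
[q^28] φ(1)=1,φ(2)=1,φ(4)=2,φ(7)=6,φ(14)=6,φ(28)=12 ⇒ 28

22, 23, 24, 25, 26, 27, 28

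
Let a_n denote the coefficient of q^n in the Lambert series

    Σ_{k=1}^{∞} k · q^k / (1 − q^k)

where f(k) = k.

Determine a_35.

a_35 = 48

d|35:{35,7,5,1}  Σf=35+7+5+1=48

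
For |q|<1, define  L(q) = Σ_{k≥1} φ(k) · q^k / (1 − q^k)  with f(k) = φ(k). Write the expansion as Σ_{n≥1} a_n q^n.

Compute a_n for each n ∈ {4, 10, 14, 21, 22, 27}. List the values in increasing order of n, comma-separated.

d|4:{4,2,1}  Σφ=2+1+1=4
q^10  k|10↦φ(k): 10:4 5:4 2:1 1:1  a_10=10
n=14: 1·14 2·7 7·2 14·1  φ→[1+1+6+6]=14
q^21  k|21↦φ(k): 21:12 7:6 3:2 1:1  a_21=21
[q^22] φ(22)=10,φ(11)=10,φ(2)=1,φ(1)=1 ⇒ 22
q^27  k|27↦φ(k): 27:18 9:6 3:2 1:1  a_27=27

4, 10, 14, 21, 22, 27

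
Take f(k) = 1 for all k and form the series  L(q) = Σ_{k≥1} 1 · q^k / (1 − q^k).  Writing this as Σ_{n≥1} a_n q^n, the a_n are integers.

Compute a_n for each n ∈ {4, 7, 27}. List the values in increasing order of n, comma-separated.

3, 2, 4

[q^4] f(4)=1,f(2)=1,f(1)=1 ⇒ 3
q^7  k|7↦f(k): 1:1 7:1  a_7=2
d|27:{27,9,3,1}  Σf=1+1+1+1=4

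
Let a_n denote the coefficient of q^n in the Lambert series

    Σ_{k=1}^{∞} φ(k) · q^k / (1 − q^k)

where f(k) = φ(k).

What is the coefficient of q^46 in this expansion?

d|46:{1,2,23,46}  Σφ=1+1+22+22=46

a_46 = 46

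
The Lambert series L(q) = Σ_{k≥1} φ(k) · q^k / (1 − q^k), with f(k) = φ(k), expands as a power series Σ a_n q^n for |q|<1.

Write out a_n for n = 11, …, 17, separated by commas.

n=11: 1·11 11·1  φ→[1+10]=11
n=12: 1·12 2·6 3·4 4·3 6·2 12·1  φ→[1+1+2+2+2+4]=12
d|13:{13,1}  Σφ=12+1=13
[q^14] φ(14)=6,φ(7)=6,φ(2)=1,φ(1)=1 ⇒ 14
d|15:{15,5,3,1}  Σφ=8+4+2+1=15
d|16:{16,8,4,2,1}  Σφ=8+4+2+1+1=16
[q^17] φ(17)=16,φ(1)=1 ⇒ 17

11, 12, 13, 14, 15, 16, 17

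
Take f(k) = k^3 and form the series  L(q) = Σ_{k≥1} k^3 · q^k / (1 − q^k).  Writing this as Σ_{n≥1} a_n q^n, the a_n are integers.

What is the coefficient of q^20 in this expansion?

q^20  k|20↦f(k): 20:8000 10:1000 5:125 4:64 2:8 1:1  a_20=9198

a_20 = 9198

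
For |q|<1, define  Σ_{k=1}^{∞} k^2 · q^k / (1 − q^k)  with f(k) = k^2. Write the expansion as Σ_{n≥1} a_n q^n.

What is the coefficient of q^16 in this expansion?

n=16: 16·1 8·2 4·4 2·8 1·16  f→[256+64+16+4+1]=341

a_16 = 341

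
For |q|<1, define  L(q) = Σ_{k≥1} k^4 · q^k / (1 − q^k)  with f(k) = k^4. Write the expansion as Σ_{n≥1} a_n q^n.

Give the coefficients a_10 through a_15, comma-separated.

n=10: 1·10 2·5 5·2 10·1  f→[1+16+625+10000]=10642
[q^11] f(1)=1,f(11)=14641 ⇒ 14642
q^12  k|12↦f(k): 12:20736 6:1296 4:256 3:81 2:16 1:1  a_12=22386
d|13:{13,1}  Σf=28561+1=28562
d|14:{14,7,2,1}  Σf=38416+2401+16+1=40834
d|15:{1,3,5,15}  Σf=1+81+625+50625=51332

10642, 14642, 22386, 28562, 40834, 51332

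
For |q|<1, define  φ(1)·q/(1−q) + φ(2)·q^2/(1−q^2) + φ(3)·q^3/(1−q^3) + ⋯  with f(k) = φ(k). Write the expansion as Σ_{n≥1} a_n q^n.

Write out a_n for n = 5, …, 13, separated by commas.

[q^5] φ(1)=1,φ(5)=4 ⇒ 5
n=6: 1·6 2·3 3·2 6·1  φ→[1+1+2+2]=6
d|7:{7,1}  Σφ=6+1=7
n=8: 8·1 4·2 2·4 1·8  φ→[4+2+1+1]=8
q^9  k|9↦φ(k): 1:1 3:2 9:6  a_9=9
[q^10] φ(1)=1,φ(2)=1,φ(5)=4,φ(10)=4 ⇒ 10
n=11: 11·1 1·11  φ→[10+1]=11
[q^12] φ(1)=1,φ(2)=1,φ(3)=2,φ(4)=2,φ(6)=2,φ(12)=4 ⇒ 12
d|13:{13,1}  Σφ=12+1=13

5, 6, 7, 8, 9, 10, 11, 12, 13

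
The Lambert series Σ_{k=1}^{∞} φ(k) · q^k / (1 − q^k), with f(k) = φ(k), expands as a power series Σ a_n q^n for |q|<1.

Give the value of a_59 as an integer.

d|59:{1,59}  Σφ=1+58=59

a_59 = 59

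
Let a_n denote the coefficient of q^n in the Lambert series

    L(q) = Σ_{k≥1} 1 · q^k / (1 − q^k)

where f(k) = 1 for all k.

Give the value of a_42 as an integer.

n=42: 1·42 2·21 3·14 6·7 7·6 14·3 21·2 42·1  f→[1+1+1+1+1+1+1+1]=8

a_42 = 8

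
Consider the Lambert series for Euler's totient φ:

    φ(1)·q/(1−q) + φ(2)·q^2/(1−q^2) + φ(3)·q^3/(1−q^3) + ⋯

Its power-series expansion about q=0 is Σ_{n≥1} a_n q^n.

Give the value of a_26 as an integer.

q^26  k|26↦φ(k): 26:12 13:12 2:1 1:1  a_26=26

a_26 = 26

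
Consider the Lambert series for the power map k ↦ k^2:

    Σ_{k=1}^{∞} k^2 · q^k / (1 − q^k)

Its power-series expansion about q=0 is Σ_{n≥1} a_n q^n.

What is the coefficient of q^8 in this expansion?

a_8 = 85

[q^8] f(1)=1,f(2)=4,f(4)=16,f(8)=64 ⇒ 85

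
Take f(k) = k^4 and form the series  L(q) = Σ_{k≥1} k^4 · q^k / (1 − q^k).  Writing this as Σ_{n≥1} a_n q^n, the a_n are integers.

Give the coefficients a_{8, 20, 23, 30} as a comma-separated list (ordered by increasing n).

[q^8] f(1)=1,f(2)=16,f(4)=256,f(8)=4096 ⇒ 4369
n=20: 1·20 2·10 4·5 5·4 10·2 20·1  f→[1+16+256+625+10000+160000]=170898
d|23:{1,23}  Σf=1+279841=279842
q^30  k|30↦f(k): 1:1 2:16 3:81 5:625 6:1296 10:10000 15:50625 30:810000  a_30=872644

4369, 170898, 279842, 872644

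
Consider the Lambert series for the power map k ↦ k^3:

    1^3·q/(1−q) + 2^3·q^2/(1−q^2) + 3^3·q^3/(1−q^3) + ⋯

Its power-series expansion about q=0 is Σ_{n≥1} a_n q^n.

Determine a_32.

a_32 = 37449

n=32: 1·32 2·16 4·8 8·4 16·2 32·1  f→[1+8+64+512+4096+32768]=37449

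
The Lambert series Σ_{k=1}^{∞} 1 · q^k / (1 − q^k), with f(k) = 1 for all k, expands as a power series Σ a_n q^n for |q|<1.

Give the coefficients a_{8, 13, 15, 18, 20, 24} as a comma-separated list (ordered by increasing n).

d|8:{8,4,2,1}  Σf=1+1+1+1=4
q^13  k|13↦f(k): 1:1 13:1  a_13=2
n=15: 1·15 3·5 5·3 15·1  f→[1+1+1+1]=4
[q^18] f(18)=1,f(9)=1,f(6)=1,f(3)=1,f(2)=1,f(1)=1 ⇒ 6
d|20:{20,10,5,4,2,1}  Σf=1+1+1+1+1+1=6
n=24: 24·1 12·2 8·3 6·4 4·6 3·8 2·12 1·24  f→[1+1+1+1+1+1+1+1]=8

4, 2, 4, 6, 6, 8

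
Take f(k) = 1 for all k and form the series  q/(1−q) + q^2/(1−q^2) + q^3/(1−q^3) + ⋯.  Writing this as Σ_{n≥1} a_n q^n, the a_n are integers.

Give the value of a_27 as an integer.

a_27 = 4

[q^27] f(27)=1,f(9)=1,f(3)=1,f(1)=1 ⇒ 4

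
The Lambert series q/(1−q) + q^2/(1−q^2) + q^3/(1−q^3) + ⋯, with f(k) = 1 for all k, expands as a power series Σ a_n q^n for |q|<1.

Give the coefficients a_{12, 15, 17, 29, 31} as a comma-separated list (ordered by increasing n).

6, 4, 2, 2, 2

q^12  k|12↦f(k): 12:1 6:1 4:1 3:1 2:1 1:1  a_12=6
n=15: 1·15 3·5 5·3 15·1  f→[1+1+1+1]=4
n=17: 17·1 1·17  f→[1+1]=2
d|29:{1,29}  Σf=1+1=2
n=31: 1·31 31·1  f→[1+1]=2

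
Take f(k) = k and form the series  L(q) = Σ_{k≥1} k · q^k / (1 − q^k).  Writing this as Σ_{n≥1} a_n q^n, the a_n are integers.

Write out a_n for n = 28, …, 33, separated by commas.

56, 30, 72, 32, 63, 48

d|28:{28,14,7,4,2,1}  Σf=28+14+7+4+2+1=56
q^29  k|29↦f(k): 1:1 29:29  a_29=30
q^30  k|30↦f(k): 30:30 15:15 10:10 6:6 5:5 3:3 2:2 1:1  a_30=72
q^31  k|31↦f(k): 31:31 1:1  a_31=32
n=32: 1·32 2·16 4·8 8·4 16·2 32·1  f→[1+2+4+8+16+32]=63
d|33:{1,3,11,33}  Σf=1+3+11+33=48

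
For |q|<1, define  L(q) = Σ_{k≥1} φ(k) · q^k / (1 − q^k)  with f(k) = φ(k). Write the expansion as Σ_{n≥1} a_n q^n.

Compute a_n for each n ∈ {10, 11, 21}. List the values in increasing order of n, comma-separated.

q^10  k|10↦φ(k): 1:1 2:1 5:4 10:4  a_10=10
q^11  k|11↦φ(k): 1:1 11:10  a_11=11
n=21: 21·1 7·3 3·7 1·21  φ→[12+6+2+1]=21

10, 11, 21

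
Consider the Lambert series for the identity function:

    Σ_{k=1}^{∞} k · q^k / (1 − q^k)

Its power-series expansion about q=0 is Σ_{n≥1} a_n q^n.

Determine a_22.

a_22 = 36

[q^22] f(22)=22,f(11)=11,f(2)=2,f(1)=1 ⇒ 36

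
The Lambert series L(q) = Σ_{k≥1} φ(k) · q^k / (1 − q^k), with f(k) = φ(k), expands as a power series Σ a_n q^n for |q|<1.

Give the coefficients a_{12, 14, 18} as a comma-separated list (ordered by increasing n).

d|12:{1,2,3,4,6,12}  Σφ=1+1+2+2+2+4=12
[q^14] φ(14)=6,φ(7)=6,φ(2)=1,φ(1)=1 ⇒ 14
q^18  k|18↦φ(k): 1:1 2:1 3:2 6:2 9:6 18:6  a_18=18

12, 14, 18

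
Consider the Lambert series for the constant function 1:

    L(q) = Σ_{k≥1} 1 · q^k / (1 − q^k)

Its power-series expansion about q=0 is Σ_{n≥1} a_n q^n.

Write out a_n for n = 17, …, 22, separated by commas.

2, 6, 2, 6, 4, 4

n=17: 1·17 17·1  f→[1+1]=2
q^18  k|18↦f(k): 1:1 2:1 3:1 6:1 9:1 18:1  a_18=6
n=19: 1·19 19·1  f→[1+1]=2
q^20  k|20↦f(k): 20:1 10:1 5:1 4:1 2:1 1:1  a_20=6
n=21: 21·1 7·3 3·7 1·21  f→[1+1+1+1]=4
q^22  k|22↦f(k): 22:1 11:1 2:1 1:1  a_22=4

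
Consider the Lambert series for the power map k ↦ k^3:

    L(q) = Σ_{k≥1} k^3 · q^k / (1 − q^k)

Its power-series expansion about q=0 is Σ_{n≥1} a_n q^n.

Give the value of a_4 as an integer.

a_4 = 73

q^4  k|4↦f(k): 1:1 2:8 4:64  a_4=73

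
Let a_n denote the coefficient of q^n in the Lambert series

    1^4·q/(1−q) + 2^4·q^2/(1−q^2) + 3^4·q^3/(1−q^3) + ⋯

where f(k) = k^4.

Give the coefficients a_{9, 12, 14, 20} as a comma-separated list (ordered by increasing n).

6643, 22386, 40834, 170898

[q^9] f(1)=1,f(3)=81,f(9)=6561 ⇒ 6643
q^12  k|12↦f(k): 12:20736 6:1296 4:256 3:81 2:16 1:1  a_12=22386
q^14  k|14↦f(k): 1:1 2:16 7:2401 14:38416  a_14=40834
[q^20] f(1)=1,f(2)=16,f(4)=256,f(5)=625,f(10)=10000,f(20)=160000 ⇒ 170898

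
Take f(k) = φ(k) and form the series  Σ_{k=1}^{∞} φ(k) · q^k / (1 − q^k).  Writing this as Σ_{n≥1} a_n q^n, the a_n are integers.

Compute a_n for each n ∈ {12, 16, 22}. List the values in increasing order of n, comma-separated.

q^12  k|12↦φ(k): 1:1 2:1 3:2 4:2 6:2 12:4  a_12=12
q^16  k|16↦φ(k): 16:8 8:4 4:2 2:1 1:1  a_16=16
d|22:{1,2,11,22}  Σφ=1+1+10+10=22

12, 16, 22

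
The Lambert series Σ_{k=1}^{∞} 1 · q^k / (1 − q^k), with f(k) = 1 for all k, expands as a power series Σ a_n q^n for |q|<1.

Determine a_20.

a_20 = 6

n=20: 1·20 2·10 4·5 5·4 10·2 20·1  f→[1+1+1+1+1+1]=6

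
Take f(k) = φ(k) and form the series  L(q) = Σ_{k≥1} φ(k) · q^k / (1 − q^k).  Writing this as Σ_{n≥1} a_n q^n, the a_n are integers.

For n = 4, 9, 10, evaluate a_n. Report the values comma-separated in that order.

q^4  k|4↦φ(k): 1:1 2:1 4:2  a_4=4
q^9  k|9↦φ(k): 1:1 3:2 9:6  a_9=9
[q^10] φ(10)=4,φ(5)=4,φ(2)=1,φ(1)=1 ⇒ 10

4, 9, 10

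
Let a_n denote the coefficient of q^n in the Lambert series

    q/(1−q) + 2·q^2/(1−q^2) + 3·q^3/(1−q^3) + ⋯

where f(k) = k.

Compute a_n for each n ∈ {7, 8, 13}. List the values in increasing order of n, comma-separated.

[q^7] f(7)=7,f(1)=1 ⇒ 8
n=8: 8·1 4·2 2·4 1·8  f→[8+4+2+1]=15
q^13  k|13↦f(k): 13:13 1:1  a_13=14

8, 15, 14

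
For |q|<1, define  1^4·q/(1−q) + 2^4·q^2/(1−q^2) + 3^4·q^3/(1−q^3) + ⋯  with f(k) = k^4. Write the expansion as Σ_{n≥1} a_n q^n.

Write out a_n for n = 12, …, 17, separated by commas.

22386, 28562, 40834, 51332, 69905, 83522

q^12  k|12↦f(k): 12:20736 6:1296 4:256 3:81 2:16 1:1  a_12=22386
[q^13] f(13)=28561,f(1)=1 ⇒ 28562
n=14: 14·1 7·2 2·7 1·14  f→[38416+2401+16+1]=40834
d|15:{1,3,5,15}  Σf=1+81+625+50625=51332
d|16:{16,8,4,2,1}  Σf=65536+4096+256+16+1=69905
n=17: 17·1 1·17  f→[83521+1]=83522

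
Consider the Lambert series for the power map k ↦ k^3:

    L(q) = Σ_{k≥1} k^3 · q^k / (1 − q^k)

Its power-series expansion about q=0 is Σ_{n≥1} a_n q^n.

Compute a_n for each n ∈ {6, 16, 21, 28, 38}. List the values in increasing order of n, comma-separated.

252, 4681, 9632, 25112, 61740

[q^6] f(6)=216,f(3)=27,f(2)=8,f(1)=1 ⇒ 252
d|16:{1,2,4,8,16}  Σf=1+8+64+512+4096=4681
[q^21] f(21)=9261,f(7)=343,f(3)=27,f(1)=1 ⇒ 9632
[q^28] f(28)=21952,f(14)=2744,f(7)=343,f(4)=64,f(2)=8,f(1)=1 ⇒ 25112
[q^38] f(38)=54872,f(19)=6859,f(2)=8,f(1)=1 ⇒ 61740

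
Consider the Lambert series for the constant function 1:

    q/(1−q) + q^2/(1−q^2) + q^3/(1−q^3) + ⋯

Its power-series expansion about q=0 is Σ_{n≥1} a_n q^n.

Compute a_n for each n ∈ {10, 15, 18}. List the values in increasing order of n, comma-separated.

4, 4, 6

[q^10] f(1)=1,f(2)=1,f(5)=1,f(10)=1 ⇒ 4
n=15: 1·15 3·5 5·3 15·1  f→[1+1+1+1]=4
d|18:{18,9,6,3,2,1}  Σf=1+1+1+1+1+1=6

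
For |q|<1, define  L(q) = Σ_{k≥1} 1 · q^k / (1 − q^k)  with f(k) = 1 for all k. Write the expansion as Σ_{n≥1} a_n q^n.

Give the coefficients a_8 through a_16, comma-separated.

4, 3, 4, 2, 6, 2, 4, 4, 5

[q^8] f(1)=1,f(2)=1,f(4)=1,f(8)=1 ⇒ 4
n=9: 1·9 3·3 9·1  f→[1+1+1]=3
n=10: 10·1 5·2 2·5 1·10  f→[1+1+1+1]=4
n=11: 1·11 11·1  f→[1+1]=2
d|12:{12,6,4,3,2,1}  Σf=1+1+1+1+1+1=6
d|13:{13,1}  Σf=1+1=2
d|14:{14,7,2,1}  Σf=1+1+1+1=4
d|15:{15,5,3,1}  Σf=1+1+1+1=4
d|16:{1,2,4,8,16}  Σf=1+1+1+1+1=5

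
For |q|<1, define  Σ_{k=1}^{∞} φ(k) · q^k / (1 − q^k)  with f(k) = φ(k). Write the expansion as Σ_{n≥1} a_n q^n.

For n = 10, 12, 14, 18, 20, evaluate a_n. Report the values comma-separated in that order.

n=10: 10·1 5·2 2·5 1·10  φ→[4+4+1+1]=10
[q^12] φ(12)=4,φ(6)=2,φ(4)=2,φ(3)=2,φ(2)=1,φ(1)=1 ⇒ 12
n=14: 1·14 2·7 7·2 14·1  φ→[1+1+6+6]=14
n=18: 18·1 9·2 6·3 3·6 2·9 1·18  φ→[6+6+2+2+1+1]=18
[q^20] φ(20)=8,φ(10)=4,φ(5)=4,φ(4)=2,φ(2)=1,φ(1)=1 ⇒ 20

10, 12, 14, 18, 20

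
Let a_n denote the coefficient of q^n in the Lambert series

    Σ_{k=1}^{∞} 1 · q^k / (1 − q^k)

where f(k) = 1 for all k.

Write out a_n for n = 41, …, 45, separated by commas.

2, 8, 2, 6, 6

q^41  k|41↦f(k): 41:1 1:1  a_41=2
[q^42] f(42)=1,f(21)=1,f(14)=1,f(7)=1,f(6)=1,f(3)=1,f(2)=1,f(1)=1 ⇒ 8
d|43:{1,43}  Σf=1+1=2
n=44: 1·44 2·22 4·11 11·4 22·2 44·1  f→[1+1+1+1+1+1]=6
q^45  k|45↦f(k): 45:1 15:1 9:1 5:1 3:1 1:1  a_45=6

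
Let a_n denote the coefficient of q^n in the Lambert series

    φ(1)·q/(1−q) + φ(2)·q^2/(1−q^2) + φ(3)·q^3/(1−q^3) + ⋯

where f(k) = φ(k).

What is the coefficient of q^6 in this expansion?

n=6: 1·6 2·3 3·2 6·1  φ→[1+1+2+2]=6

a_6 = 6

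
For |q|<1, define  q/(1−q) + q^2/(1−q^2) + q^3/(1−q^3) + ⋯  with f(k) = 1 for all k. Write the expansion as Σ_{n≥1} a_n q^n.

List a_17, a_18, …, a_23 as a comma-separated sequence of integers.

d|17:{17,1}  Σf=1+1=2
q^18  k|18↦f(k): 1:1 2:1 3:1 6:1 9:1 18:1  a_18=6
n=19: 19·1 1·19  f→[1+1]=2
d|20:{20,10,5,4,2,1}  Σf=1+1+1+1+1+1=6
q^21  k|21↦f(k): 1:1 3:1 7:1 21:1  a_21=4
d|22:{1,2,11,22}  Σf=1+1+1+1=4
n=23: 23·1 1·23  f→[1+1]=2

2, 6, 2, 6, 4, 4, 2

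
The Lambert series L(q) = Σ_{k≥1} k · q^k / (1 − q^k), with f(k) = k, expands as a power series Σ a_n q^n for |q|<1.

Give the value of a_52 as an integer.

q^52  k|52↦f(k): 1:1 2:2 4:4 13:13 26:26 52:52  a_52=98

a_52 = 98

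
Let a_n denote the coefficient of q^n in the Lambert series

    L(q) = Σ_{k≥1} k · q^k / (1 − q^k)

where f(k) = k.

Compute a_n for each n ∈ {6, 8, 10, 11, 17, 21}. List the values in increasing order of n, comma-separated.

12, 15, 18, 12, 18, 32

n=6: 6·1 3·2 2·3 1·6  f→[6+3+2+1]=12
[q^8] f(1)=1,f(2)=2,f(4)=4,f(8)=8 ⇒ 15
q^10  k|10↦f(k): 1:1 2:2 5:5 10:10  a_10=18
[q^11] f(1)=1,f(11)=11 ⇒ 12
[q^17] f(17)=17,f(1)=1 ⇒ 18
q^21  k|21↦f(k): 21:21 7:7 3:3 1:1  a_21=32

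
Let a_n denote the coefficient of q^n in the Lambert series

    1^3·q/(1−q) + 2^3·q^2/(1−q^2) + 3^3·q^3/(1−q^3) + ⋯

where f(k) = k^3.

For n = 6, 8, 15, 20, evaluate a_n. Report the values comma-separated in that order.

252, 585, 3528, 9198

[q^6] f(1)=1,f(2)=8,f(3)=27,f(6)=216 ⇒ 252
d|8:{1,2,4,8}  Σf=1+8+64+512=585
d|15:{1,3,5,15}  Σf=1+27+125+3375=3528
q^20  k|20↦f(k): 1:1 2:8 4:64 5:125 10:1000 20:8000  a_20=9198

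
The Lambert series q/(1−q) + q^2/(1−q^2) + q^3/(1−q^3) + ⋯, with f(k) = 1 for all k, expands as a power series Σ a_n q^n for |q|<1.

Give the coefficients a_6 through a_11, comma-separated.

4, 2, 4, 3, 4, 2

[q^6] f(1)=1,f(2)=1,f(3)=1,f(6)=1 ⇒ 4
q^7  k|7↦f(k): 1:1 7:1  a_7=2
n=8: 8·1 4·2 2·4 1·8  f→[1+1+1+1]=4
n=9: 9·1 3·3 1·9  f→[1+1+1]=3
q^10  k|10↦f(k): 10:1 5:1 2:1 1:1  a_10=4
d|11:{1,11}  Σf=1+1=2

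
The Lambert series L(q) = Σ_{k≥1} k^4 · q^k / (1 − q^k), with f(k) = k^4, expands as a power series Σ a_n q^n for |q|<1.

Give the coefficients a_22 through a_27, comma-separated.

[q^22] f(22)=234256,f(11)=14641,f(2)=16,f(1)=1 ⇒ 248914
q^23  k|23↦f(k): 1:1 23:279841  a_23=279842
n=24: 1·24 2·12 3·8 4·6 6·4 8·3 12·2 24·1  f→[1+16+81+256+1296+4096+20736+331776]=358258
n=25: 1·25 5·5 25·1  f→[1+625+390625]=391251
[q^26] f(1)=1,f(2)=16,f(13)=28561,f(26)=456976 ⇒ 485554
q^27  k|27↦f(k): 1:1 3:81 9:6561 27:531441  a_27=538084

248914, 279842, 358258, 391251, 485554, 538084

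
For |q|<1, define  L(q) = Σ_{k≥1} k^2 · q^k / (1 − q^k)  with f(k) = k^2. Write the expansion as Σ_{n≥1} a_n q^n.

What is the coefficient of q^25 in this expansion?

a_25 = 651

n=25: 25·1 5·5 1·25  f→[625+25+1]=651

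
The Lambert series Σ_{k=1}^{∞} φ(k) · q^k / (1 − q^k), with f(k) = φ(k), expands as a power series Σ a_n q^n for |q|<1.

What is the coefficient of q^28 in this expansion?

n=28: 28·1 14·2 7·4 4·7 2·14 1·28  φ→[12+6+6+2+1+1]=28

a_28 = 28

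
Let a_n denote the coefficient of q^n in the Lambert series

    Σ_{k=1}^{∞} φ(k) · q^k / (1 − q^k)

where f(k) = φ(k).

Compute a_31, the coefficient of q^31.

q^31  k|31↦φ(k): 1:1 31:30  a_31=31

a_31 = 31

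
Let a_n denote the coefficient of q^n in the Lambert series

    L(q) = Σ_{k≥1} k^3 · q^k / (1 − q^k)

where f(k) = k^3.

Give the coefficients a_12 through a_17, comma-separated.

d|12:{12,6,4,3,2,1}  Σf=1728+216+64+27+8+1=2044
[q^13] f(13)=2197,f(1)=1 ⇒ 2198
n=14: 14·1 7·2 2·7 1·14  f→[2744+343+8+1]=3096
q^15  k|15↦f(k): 1:1 3:27 5:125 15:3375  a_15=3528
[q^16] f(16)=4096,f(8)=512,f(4)=64,f(2)=8,f(1)=1 ⇒ 4681
d|17:{1,17}  Σf=1+4913=4914

2044, 2198, 3096, 3528, 4681, 4914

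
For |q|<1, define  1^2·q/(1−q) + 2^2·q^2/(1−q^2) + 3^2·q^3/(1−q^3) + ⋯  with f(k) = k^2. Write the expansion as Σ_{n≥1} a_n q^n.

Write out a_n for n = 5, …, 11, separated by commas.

26, 50, 50, 85, 91, 130, 122

q^5  k|5↦f(k): 1:1 5:25  a_5=26
n=6: 1·6 2·3 3·2 6·1  f→[1+4+9+36]=50
q^7  k|7↦f(k): 1:1 7:49  a_7=50
n=8: 1·8 2·4 4·2 8·1  f→[1+4+16+64]=85
q^9  k|9↦f(k): 1:1 3:9 9:81  a_9=91
[q^10] f(1)=1,f(2)=4,f(5)=25,f(10)=100 ⇒ 130
[q^11] f(1)=1,f(11)=121 ⇒ 122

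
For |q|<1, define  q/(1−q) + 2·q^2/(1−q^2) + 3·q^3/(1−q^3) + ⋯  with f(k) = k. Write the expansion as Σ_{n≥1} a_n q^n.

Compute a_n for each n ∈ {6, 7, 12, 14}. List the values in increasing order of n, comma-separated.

[q^6] f(6)=6,f(3)=3,f(2)=2,f(1)=1 ⇒ 12
q^7  k|7↦f(k): 1:1 7:7  a_7=8
[q^12] f(12)=12,f(6)=6,f(4)=4,f(3)=3,f(2)=2,f(1)=1 ⇒ 28
[q^14] f(1)=1,f(2)=2,f(7)=7,f(14)=14 ⇒ 24

12, 8, 28, 24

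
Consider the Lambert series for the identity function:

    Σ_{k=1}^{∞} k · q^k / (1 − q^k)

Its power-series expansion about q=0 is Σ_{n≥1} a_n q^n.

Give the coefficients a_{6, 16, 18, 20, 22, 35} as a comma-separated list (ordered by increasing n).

12, 31, 39, 42, 36, 48

q^6  k|6↦f(k): 1:1 2:2 3:3 6:6  a_6=12
q^16  k|16↦f(k): 16:16 8:8 4:4 2:2 1:1  a_16=31
[q^18] f(1)=1,f(2)=2,f(3)=3,f(6)=6,f(9)=9,f(18)=18 ⇒ 39
q^20  k|20↦f(k): 20:20 10:10 5:5 4:4 2:2 1:1  a_20=42
[q^22] f(1)=1,f(2)=2,f(11)=11,f(22)=22 ⇒ 36
q^35  k|35↦f(k): 35:35 7:7 5:5 1:1  a_35=48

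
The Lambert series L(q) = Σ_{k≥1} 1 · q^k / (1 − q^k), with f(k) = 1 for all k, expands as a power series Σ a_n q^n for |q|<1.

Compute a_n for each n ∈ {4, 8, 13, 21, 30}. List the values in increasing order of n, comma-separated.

3, 4, 2, 4, 8

n=4: 4·1 2·2 1·4  f→[1+1+1]=3
d|8:{8,4,2,1}  Σf=1+1+1+1=4
q^13  k|13↦f(k): 13:1 1:1  a_13=2
q^21  k|21↦f(k): 1:1 3:1 7:1 21:1  a_21=4
q^30  k|30↦f(k): 1:1 2:1 3:1 5:1 6:1 10:1 15:1 30:1  a_30=8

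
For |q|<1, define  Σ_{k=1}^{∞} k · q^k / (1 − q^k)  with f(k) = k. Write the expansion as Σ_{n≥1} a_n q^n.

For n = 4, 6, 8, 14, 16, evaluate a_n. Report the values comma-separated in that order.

d|4:{1,2,4}  Σf=1+2+4=7
n=6: 1·6 2·3 3·2 6·1  f→[1+2+3+6]=12
d|8:{1,2,4,8}  Σf=1+2+4+8=15
q^14  k|14↦f(k): 14:14 7:7 2:2 1:1  a_14=24
[q^16] f(1)=1,f(2)=2,f(4)=4,f(8)=8,f(16)=16 ⇒ 31

7, 12, 15, 24, 31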